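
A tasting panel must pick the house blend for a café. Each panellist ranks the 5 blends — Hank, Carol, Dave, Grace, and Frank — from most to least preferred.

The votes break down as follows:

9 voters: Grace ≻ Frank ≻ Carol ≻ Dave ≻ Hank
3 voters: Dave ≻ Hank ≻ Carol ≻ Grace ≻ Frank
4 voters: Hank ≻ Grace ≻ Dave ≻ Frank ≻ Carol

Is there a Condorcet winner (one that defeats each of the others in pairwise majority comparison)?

Yes

Head-to-head results (16 voters total):
Hank vs Carol: Carol wins 9–7.
Hank vs Dave: Dave wins 12–4.
Hank vs Grace: Grace wins 9–7.
Hank vs Frank: Frank wins 9–7.
Carol vs Dave: Carol wins 9–7.
Carol vs Grace: Grace wins 13–3.
Carol vs Frank: Frank wins 13–3.
Dave vs Grace: Grace wins 13–3.
Dave vs Frank: Frank wins 9–7.
Grace vs Frank: Grace wins 16–0.
Grace beats each rival — Hank (9–7), Carol (13–3), Dave (13–3), Frank (16–0) — so Grace is the Condorcet winner.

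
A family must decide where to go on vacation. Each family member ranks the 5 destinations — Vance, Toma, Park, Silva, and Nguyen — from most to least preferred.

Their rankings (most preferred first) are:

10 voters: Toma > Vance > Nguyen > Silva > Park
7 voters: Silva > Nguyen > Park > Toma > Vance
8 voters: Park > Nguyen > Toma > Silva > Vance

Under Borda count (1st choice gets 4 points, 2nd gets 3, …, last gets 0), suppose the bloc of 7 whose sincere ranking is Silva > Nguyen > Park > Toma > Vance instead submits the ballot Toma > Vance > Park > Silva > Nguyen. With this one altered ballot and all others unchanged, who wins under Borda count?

Toma

Borda totals with the altered ballot: Vance 51, Toma 84, Park 46, Silva 25, Nguyen 44.
The switch changes the winner from Nguyen to Toma.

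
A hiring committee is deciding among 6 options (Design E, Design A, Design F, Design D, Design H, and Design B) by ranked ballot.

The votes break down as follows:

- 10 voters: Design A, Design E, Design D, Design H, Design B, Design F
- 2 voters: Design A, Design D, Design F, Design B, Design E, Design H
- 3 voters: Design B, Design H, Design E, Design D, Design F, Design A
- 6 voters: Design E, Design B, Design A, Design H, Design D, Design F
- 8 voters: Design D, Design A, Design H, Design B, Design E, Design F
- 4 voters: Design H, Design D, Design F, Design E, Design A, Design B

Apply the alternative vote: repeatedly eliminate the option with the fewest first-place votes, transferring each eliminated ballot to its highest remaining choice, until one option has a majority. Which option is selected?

Round 1: Design A 12, Design D 8, Design E 6, Design H 4, Design B 3, Design F 0. Design F has the fewest and is eliminated.
Round 2: Design A 12, Design D 8, Design E 6, Design H 4, Design B 3. Design B has the fewest and is eliminated.
Round 3: Design A 12, Design D 8, Design H 7, Design E 6. Design E has the fewest and is eliminated.
Round 4: Design A 18, Design D 8, Design H 7. Design A has a majority.

Design A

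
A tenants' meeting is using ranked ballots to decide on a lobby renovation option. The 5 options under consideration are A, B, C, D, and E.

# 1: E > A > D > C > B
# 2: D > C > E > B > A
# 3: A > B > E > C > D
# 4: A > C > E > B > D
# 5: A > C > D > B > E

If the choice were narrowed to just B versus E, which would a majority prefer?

Ballots ranking B above E: 2.
Ballots ranking E above B: 3.
E wins the head-to-head, 3–2.

E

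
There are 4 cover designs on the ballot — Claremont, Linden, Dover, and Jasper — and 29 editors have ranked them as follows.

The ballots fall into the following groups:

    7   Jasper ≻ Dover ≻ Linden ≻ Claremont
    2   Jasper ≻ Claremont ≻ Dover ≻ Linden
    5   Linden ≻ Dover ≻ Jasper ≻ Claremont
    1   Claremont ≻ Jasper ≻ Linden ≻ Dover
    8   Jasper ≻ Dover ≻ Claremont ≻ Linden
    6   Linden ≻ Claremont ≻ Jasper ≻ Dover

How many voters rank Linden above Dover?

12

Ballots ranking Linden above Dover: 5+1+6 = 12.
Ballots ranking Dover above Linden: 7+2+8 = 17.
So 12 of 29 voters prefer Linden to Dover.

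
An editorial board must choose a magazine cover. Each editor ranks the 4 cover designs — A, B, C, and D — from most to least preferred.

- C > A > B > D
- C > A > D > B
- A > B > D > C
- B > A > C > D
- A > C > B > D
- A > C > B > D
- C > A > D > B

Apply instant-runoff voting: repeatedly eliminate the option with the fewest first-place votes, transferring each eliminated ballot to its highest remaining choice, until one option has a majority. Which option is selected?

Round 1: A 3, C 3, B 1, D 0. D has the fewest and is eliminated.
Round 2: A 3, C 3, B 1. B has the fewest and is eliminated.
Round 3: A 4, C 3. A has a majority.

A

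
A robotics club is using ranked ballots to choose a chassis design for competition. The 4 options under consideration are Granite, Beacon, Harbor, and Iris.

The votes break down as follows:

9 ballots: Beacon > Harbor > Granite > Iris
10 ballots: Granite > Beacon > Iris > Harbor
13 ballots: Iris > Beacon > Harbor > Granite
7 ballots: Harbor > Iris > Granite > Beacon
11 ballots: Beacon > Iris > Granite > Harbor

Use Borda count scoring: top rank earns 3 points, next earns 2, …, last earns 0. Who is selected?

Beacon

Borda scores:
  Granite: 9·1 + 10·3 + 13·0 + 7·1 + 11·1 = 57
  Beacon: 9·3 + 10·2 + 13·2 + 7·0 + 11·3 = 106
  Harbor: 9·2 + 10·0 + 13·1 + 7·3 + 11·0 = 52
  Iris: 9·0 + 10·1 + 13·3 + 7·2 + 11·2 = 85
Beacon has the highest total.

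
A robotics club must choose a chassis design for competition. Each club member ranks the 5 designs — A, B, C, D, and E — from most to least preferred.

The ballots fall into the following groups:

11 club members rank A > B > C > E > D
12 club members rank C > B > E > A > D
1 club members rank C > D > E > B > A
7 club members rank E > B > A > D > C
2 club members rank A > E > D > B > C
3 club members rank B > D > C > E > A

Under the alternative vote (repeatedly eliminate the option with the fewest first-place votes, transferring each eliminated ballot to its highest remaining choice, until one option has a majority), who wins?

A

Round 1: A 13, C 13, E 7, B 3, D 0. D has the fewest and is eliminated.
Round 2: A 13, C 13, E 7, B 3. B has the fewest and is eliminated.
Round 3: C 16, A 13, E 7. E has the fewest and is eliminated.
Round 4: A 20, C 16. A has a majority.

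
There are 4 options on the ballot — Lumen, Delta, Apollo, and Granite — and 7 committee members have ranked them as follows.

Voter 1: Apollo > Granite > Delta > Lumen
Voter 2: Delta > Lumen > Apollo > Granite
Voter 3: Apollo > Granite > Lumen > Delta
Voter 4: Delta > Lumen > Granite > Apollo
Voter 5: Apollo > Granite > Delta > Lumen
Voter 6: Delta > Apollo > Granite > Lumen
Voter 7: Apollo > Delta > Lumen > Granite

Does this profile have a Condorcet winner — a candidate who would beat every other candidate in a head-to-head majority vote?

Yes

Head-to-head results (7 voters total):
Lumen vs Delta: Delta wins 6–1.
Lumen vs Apollo: Apollo wins 5–2.
Lumen vs Granite: Granite wins 4–3.
Delta vs Apollo: Apollo wins 4–3.
Delta vs Granite: Delta wins 4–3.
Apollo vs Granite: Apollo wins 6–1.
Apollo beats each rival — Lumen (5–2), Delta (4–3), Granite (6–1) — so Apollo is the Condorcet winner.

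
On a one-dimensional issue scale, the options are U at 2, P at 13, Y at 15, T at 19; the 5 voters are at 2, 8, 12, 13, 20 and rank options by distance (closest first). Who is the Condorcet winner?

P

With single-peaked preferences on a line, the Condorcet winner is the candidate closest to the median voter.
The median voter (position 12) is closest to P at 13.
Check: P vs Y — voters closer to P: 4 of 5.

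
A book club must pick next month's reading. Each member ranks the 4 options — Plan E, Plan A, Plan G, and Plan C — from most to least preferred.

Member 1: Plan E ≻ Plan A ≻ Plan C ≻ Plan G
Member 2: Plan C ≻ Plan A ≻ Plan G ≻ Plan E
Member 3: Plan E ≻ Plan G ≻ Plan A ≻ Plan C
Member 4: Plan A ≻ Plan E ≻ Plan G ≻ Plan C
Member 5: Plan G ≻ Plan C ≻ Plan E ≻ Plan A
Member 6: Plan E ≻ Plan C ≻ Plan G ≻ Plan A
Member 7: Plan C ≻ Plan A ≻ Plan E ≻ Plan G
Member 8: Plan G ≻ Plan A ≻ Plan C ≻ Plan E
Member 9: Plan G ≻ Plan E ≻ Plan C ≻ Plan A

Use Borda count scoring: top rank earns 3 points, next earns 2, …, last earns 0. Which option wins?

Borda scores:
  Plan E: 3 + 0 + 3 + 2 + 1 + 3 + 1 + 0 + 2 = 15
  Plan A: 2 + 2 + 1 + 3 + 0 + 0 + 2 + 2 + 0 = 12
  Plan G: 0 + 1 + 2 + 1 + 3 + 1 + 0 + 3 + 3 = 14
  Plan C: 1 + 3 + 0 + 0 + 2 + 2 + 3 + 1 + 1 = 13
Plan E has the highest total.

Plan E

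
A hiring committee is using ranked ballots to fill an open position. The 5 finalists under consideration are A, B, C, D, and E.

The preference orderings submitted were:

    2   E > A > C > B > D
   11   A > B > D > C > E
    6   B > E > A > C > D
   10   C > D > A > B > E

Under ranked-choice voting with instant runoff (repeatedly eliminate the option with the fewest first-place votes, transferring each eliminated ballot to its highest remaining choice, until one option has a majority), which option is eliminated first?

Round 1: A 11, C 10, B 6, E 2, D 0. D has the fewest and is eliminated.
Round 2: A 11, C 10, B 6, E 2. E has the fewest and is eliminated.
Round 3: A 13, C 10, B 6. B has the fewest and is eliminated.
Round 4: A 19, C 10. A has a majority.

D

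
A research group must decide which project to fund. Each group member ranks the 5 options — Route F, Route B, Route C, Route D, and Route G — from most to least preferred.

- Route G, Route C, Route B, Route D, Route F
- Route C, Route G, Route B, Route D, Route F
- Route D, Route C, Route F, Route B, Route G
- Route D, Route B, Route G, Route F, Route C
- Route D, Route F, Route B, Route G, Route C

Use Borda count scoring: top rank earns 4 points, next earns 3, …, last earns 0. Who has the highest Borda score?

Borda scores:
  Route F: 0 + 0 + 2 + 1 + 3 = 6
  Route B: 2 + 2 + 1 + 3 + 2 = 10
  Route C: 3 + 4 + 3 + 0 + 0 = 10
  Route D: 1 + 1 + 4 + 4 + 4 = 14
  Route G: 4 + 3 + 0 + 2 + 1 = 10
Route D has the highest total.

Route D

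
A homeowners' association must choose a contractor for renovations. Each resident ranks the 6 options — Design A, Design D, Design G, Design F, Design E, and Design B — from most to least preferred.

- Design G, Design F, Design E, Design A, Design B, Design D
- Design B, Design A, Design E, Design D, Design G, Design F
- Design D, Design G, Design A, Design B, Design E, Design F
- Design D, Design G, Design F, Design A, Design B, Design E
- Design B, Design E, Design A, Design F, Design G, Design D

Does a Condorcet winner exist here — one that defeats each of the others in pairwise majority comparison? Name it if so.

Head-to-head results (5 voters total):
Design A vs Design D: Design A wins 3–2.
Design A vs Design G: Design G wins 3–2.
Design A vs Design F: Design A wins 3–2.
Design A vs Design E: Design A wins 3–2.
Design A vs Design B: Design A wins 3–2.
Design D vs Design G: Design D wins 3–2.
Design D vs Design F: Design D wins 3–2.
Design D vs Design E: Design E wins 3–2.
Design D vs Design B: Design B wins 3–2.
Design G vs Design F: Design G wins 4–1.
Design G vs Design E: Design G wins 3–2.
Design G vs Design B: Design G wins 3–2.
Design F vs Design E: Design E wins 3–2.
Design F vs Design B: Design B wins 3–2.
Design E vs Design B: Design B wins 4–1.
No candidate beats all others: Design A beats Design D beats Design G beats Design A, a majority cycle.

There is no Condorcet winner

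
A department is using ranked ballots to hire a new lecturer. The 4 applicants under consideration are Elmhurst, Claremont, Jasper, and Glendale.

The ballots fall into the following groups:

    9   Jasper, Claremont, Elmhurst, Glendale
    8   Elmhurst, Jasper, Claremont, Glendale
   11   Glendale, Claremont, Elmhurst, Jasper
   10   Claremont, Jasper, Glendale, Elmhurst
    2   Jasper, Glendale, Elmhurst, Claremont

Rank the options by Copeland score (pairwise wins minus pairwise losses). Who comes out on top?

Claremont

Pairwise results:
  Elmhurst vs Claremont: Claremont wins 30–10.
  Elmhurst vs Jasper: Jasper wins 21–19.
  Elmhurst vs Glendale: Glendale wins 23–17.
  Claremont vs Jasper: Claremont wins 21–19.
  Claremont vs Glendale: Claremont wins 27–13.
  Jasper vs Glendale: Jasper wins 29–11.
Copeland scores (wins − losses):
  Elmhurst: 0 − 3 = -3
  Claremont: 3 − 0 = 3
  Jasper: 2 − 1 = 1
  Glendale: 1 − 2 = -1
Claremont has the best Copeland score.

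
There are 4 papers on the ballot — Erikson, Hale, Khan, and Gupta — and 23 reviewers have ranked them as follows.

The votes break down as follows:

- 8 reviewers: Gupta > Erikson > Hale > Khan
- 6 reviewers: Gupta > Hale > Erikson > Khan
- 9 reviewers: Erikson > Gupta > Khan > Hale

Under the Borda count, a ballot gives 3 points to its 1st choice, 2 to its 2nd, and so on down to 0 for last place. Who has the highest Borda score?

Borda scores:
  Erikson: 8·2 + 6·1 + 9·3 = 49
  Hale: 8·1 + 6·2 + 9·0 = 20
  Khan: 8·0 + 6·0 + 9·1 = 9
  Gupta: 8·3 + 6·3 + 9·2 = 60
Gupta has the highest total.

Gupta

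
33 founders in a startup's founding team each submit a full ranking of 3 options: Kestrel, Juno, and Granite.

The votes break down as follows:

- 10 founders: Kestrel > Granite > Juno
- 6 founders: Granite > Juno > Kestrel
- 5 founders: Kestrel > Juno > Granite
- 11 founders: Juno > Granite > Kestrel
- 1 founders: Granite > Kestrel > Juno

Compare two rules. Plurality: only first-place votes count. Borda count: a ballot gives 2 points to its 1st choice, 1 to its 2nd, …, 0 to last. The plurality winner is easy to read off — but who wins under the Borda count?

Granite

Plurality first-place counts: Kestrel 15, Juno 11, Granite 7 → Kestrel.
Borda totals: Kestrel 31, Juno 33, Granite 35 → Granite.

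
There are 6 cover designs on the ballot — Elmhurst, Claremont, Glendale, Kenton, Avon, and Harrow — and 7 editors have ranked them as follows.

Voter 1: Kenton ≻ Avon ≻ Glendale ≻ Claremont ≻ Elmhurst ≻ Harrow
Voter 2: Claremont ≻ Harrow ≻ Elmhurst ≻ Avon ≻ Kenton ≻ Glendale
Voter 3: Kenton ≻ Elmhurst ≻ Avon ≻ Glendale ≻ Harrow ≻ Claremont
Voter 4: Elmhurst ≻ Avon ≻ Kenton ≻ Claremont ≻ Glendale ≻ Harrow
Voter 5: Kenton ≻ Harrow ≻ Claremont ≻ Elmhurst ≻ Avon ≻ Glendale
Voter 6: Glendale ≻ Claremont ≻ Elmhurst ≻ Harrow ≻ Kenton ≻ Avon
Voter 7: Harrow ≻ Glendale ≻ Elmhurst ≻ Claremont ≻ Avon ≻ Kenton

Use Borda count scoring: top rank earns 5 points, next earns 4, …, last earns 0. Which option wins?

Borda scores:
  Elmhurst: 1 + 3 + 4 + 5 + 2 + 3 + 3 = 21
  Claremont: 2 + 5 + 0 + 2 + 3 + 4 + 2 = 18
  Glendale: 3 + 0 + 2 + 1 + 0 + 5 + 4 = 15
  Kenton: 5 + 1 + 5 + 3 + 5 + 1 + 0 = 20
  Avon: 4 + 2 + 3 + 4 + 1 + 0 + 1 = 15
  Harrow: 0 + 4 + 1 + 0 + 4 + 2 + 5 = 16
Elmhurst has the highest total.

Elmhurst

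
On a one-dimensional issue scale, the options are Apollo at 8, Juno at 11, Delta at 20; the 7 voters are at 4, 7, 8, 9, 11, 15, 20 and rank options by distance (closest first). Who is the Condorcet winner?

Apollo

With single-peaked preferences on a line, the Condorcet winner is the candidate closest to the median voter.
The median voter (position 9) is closest to Apollo at 8.
Check: Apollo vs Juno — voters closer to Apollo: 4 of 7.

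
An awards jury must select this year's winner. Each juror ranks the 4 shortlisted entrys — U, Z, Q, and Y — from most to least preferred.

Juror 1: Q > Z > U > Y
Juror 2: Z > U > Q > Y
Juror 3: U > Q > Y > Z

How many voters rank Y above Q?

0

Ballots ranking Y above Q: 0.
Ballots ranking Q above Y: 3.
So 0 of 3 voters prefer Y to Q.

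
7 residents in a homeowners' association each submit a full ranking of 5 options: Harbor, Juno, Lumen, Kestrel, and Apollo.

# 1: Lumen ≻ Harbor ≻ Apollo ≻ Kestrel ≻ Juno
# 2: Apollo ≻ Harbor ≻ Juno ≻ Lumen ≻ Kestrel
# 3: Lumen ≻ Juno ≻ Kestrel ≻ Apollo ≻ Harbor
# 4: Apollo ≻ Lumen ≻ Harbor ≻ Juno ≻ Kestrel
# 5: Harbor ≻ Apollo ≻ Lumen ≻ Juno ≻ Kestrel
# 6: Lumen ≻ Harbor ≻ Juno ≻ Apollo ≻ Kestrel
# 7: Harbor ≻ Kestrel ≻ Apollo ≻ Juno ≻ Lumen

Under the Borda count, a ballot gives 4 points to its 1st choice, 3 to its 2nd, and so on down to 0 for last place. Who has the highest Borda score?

Harbor

Borda scores:
  Harbor: 3 + 3 + 0 + 2 + 4 + 3 + 4 = 19
  Juno: 0 + 2 + 3 + 1 + 1 + 2 + 1 = 10
  Lumen: 4 + 1 + 4 + 3 + 2 + 4 + 0 = 18
  Kestrel: 1 + 0 + 2 + 0 + 0 + 0 + 3 = 6
  Apollo: 2 + 4 + 1 + 4 + 3 + 1 + 2 = 17
Harbor has the highest total.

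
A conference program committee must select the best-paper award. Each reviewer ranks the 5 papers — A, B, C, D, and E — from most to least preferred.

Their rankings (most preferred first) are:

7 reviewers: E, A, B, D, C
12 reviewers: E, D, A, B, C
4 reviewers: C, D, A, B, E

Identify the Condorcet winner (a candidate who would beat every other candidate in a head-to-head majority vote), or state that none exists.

Head-to-head results (23 voters total):
A vs B: A wins 23–0.
A vs C: A wins 19–4.
A vs D: D wins 16–7.
A vs E: E wins 19–4.
B vs C: B wins 19–4.
B vs D: D wins 16–7.
B vs E: E wins 19–4.
C vs D: D wins 19–4.
C vs E: E wins 19–4.
D vs E: E wins 19–4.
E beats each rival — A (19–4), B (19–4), C (19–4), D (19–4) — so E is the Condorcet winner.

E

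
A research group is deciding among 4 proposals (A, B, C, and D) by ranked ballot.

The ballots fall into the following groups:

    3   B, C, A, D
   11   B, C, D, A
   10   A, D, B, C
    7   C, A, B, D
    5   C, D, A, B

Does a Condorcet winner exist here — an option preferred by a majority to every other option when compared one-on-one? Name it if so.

No Condorcet winner

Head-to-head results (36 voters total):
A vs B: A wins 22–14.
A vs C: C wins 26–10.
A vs D: A wins 20–16.
B vs C: B wins 24–12.
B vs D: B wins 21–15.
C vs D: C wins 26–10.
No candidate beats all others: A beats B beats C beats A, a majority cycle.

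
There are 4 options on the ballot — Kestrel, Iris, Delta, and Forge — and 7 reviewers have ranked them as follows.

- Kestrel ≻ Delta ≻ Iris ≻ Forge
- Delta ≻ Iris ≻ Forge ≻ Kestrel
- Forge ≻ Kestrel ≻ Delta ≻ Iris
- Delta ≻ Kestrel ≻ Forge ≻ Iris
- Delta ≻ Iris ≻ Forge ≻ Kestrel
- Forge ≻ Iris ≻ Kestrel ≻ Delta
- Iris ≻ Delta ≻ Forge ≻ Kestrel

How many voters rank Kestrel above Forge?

Ballots ranking Kestrel above Forge: 2.
Ballots ranking Forge above Kestrel: 5.
So 2 of 7 voters prefer Kestrel to Forge.

2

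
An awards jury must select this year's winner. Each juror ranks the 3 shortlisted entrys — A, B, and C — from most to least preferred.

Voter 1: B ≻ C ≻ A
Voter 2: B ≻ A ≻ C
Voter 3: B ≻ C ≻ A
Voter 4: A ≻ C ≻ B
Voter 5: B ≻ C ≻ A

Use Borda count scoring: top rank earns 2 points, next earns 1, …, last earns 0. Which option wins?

B

Borda scores:
  A: 0 + 1 + 0 + 2 + 0 = 3
  B: 2 + 2 + 2 + 0 + 2 = 8
  C: 1 + 0 + 1 + 1 + 1 = 4
B has the highest total.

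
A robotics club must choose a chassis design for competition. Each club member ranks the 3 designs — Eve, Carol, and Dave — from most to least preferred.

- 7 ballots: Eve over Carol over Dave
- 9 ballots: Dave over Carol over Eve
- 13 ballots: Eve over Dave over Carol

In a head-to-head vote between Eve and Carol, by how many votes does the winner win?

Ballots ranking Eve above Carol: 7+13 = 20.
Ballots ranking Carol above Eve: 9.
Eve wins 20–9, a margin of 11.

11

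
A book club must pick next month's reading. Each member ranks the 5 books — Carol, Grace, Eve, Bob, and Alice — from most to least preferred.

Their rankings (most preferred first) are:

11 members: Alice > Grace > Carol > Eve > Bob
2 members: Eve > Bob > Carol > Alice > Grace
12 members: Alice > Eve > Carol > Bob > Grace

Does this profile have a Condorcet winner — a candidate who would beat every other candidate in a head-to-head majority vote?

Yes

Head-to-head results (25 voters total):
Carol vs Grace: Carol wins 14–11.
Carol vs Eve: Eve wins 14–11.
Carol vs Bob: Carol wins 23–2.
Carol vs Alice: Alice wins 23–2.
Grace vs Eve: Eve wins 14–11.
Grace vs Bob: Bob wins 14–11.
Grace vs Alice: Alice wins 25–0.
Eve vs Bob: Eve wins 25–0.
Eve vs Alice: Alice wins 23–2.
Bob vs Alice: Alice wins 23–2.
Alice beats each rival — Carol (23–2), Grace (25–0), Eve (23–2), Bob (23–2) — so Alice is the Condorcet winner.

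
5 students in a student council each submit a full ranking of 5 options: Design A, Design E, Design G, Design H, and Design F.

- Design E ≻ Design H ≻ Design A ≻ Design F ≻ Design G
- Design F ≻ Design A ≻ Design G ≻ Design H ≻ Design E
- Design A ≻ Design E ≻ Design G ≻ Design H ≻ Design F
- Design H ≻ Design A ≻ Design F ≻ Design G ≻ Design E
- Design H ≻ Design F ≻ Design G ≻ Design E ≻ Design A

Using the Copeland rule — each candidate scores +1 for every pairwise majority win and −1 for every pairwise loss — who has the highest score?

Pairwise results:
  Design A vs Design E: Design A wins 3–2.
  Design A vs Design G: Design A wins 4–1.
  Design A vs Design H: Design H wins 3–2.
  Design A vs Design F: Design A wins 3–2.
  Design E vs Design G: Design G wins 3–2.
  Design E vs Design H: Design H wins 3–2.
  Design E vs Design F: Design F wins 3–2.
  Design G vs Design H: Design H wins 3–2.
  Design G vs Design F: Design F wins 4–1.
  Design H vs Design F: Design H wins 4–1.
Copeland scores (wins − losses):
  Design A: 3 − 1 = 2
  Design E: 0 − 4 = -4
  Design G: 1 − 3 = -2
  Design H: 4 − 0 = 4
  Design F: 2 − 2 = 0
Design H has the best Copeland score.

Design H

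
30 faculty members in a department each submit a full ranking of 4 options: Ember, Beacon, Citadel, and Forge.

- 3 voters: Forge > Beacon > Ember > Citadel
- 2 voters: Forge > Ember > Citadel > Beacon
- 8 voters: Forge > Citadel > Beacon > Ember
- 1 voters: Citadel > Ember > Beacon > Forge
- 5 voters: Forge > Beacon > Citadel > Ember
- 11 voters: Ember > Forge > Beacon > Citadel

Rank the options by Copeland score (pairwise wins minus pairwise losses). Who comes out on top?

Forge

Pairwise results:
  Ember vs Beacon: Beacon wins 16–14.
  Ember vs Citadel: Ember wins 16–14.
  Ember vs Forge: Forge wins 18–12.
  Beacon vs Citadel: Beacon wins 19–11.
  Beacon vs Forge: Forge wins 29–1.
  Citadel vs Forge: Forge wins 29–1.
Copeland scores (wins − losses):
  Ember: 1 − 2 = -1
  Beacon: 2 − 1 = 1
  Citadel: 0 − 3 = -3
  Forge: 3 − 0 = 3
Forge has the best Copeland score.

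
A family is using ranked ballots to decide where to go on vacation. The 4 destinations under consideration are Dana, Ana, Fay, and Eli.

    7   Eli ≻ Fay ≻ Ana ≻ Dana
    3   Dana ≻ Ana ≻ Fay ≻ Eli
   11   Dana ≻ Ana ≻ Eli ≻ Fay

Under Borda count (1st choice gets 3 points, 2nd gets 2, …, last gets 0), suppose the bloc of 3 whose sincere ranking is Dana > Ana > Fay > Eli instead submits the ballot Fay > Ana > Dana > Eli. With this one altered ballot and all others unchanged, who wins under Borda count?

Dana

Borda totals with the altered ballot: Dana 36, Ana 35, Fay 23, Eli 32.
The winner is unchanged: still Dana.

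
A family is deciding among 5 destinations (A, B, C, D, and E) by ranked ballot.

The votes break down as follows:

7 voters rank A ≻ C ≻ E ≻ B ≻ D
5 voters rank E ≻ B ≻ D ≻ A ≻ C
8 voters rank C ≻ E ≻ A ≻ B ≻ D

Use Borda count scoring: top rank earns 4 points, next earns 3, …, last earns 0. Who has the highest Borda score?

E

Borda scores:
  A: 7·4 + 5·1 + 8·2 = 49
  B: 7·1 + 5·3 + 8·1 = 30
  C: 7·3 + 5·0 + 8·4 = 53
  D: 7·0 + 5·2 + 8·0 = 10
  E: 7·2 + 5·4 + 8·3 = 58
E has the highest total.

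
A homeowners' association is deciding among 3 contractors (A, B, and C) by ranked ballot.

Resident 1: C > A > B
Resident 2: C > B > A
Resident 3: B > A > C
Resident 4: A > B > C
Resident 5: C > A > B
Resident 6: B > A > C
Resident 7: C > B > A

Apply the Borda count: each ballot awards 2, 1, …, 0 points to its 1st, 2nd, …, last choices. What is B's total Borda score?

Borda scores:
  A: 1 + 0 + 1 + 2 + 1 + 1 + 0 = 6
  B: 0 + 1 + 2 + 1 + 0 + 2 + 1 = 7
  C: 2 + 2 + 0 + 0 + 2 + 0 + 2 = 8

7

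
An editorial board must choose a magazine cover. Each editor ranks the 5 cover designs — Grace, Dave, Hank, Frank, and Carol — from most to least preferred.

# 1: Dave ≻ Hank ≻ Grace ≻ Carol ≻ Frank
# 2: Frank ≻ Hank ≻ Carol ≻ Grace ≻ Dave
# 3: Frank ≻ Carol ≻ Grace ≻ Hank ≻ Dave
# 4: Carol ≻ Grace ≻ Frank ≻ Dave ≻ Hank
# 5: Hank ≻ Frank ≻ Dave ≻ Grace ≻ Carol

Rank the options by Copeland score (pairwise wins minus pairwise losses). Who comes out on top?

Pairwise results:
  Grace vs Dave: Grace wins 3–2.
  Grace vs Hank: Hank wins 3–2.
  Grace vs Frank: Frank wins 3–2.
  Grace vs Carol: Carol wins 3–2.
  Dave vs Hank: Hank wins 3–2.
  Dave vs Frank: Frank wins 4–1.
  Dave vs Carol: Carol wins 3–2.
  Hank vs Frank: Frank wins 3–2.
  Hank vs Carol: Hank wins 3–2.
  Frank vs Carol: Frank wins 3–2.
Copeland scores (wins − losses):
  Grace: 1 − 3 = -2
  Dave: 0 − 4 = -4
  Hank: 3 − 1 = 2
  Frank: 4 − 0 = 4
  Carol: 2 − 2 = 0
Frank has the best Copeland score.

Frank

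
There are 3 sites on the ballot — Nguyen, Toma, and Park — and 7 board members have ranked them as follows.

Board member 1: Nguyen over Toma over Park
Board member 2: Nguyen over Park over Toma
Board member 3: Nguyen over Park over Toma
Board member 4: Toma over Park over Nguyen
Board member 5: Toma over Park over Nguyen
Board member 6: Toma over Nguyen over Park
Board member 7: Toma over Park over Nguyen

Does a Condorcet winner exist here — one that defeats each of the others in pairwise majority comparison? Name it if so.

Toma

Head-to-head results (7 voters total):
Nguyen vs Toma: Toma wins 4–3.
Nguyen vs Park: Nguyen wins 4–3.
Toma vs Park: Toma wins 5–2.
Toma beats each rival — Nguyen (4–3), Park (5–2) — so Toma is the Condorcet winner.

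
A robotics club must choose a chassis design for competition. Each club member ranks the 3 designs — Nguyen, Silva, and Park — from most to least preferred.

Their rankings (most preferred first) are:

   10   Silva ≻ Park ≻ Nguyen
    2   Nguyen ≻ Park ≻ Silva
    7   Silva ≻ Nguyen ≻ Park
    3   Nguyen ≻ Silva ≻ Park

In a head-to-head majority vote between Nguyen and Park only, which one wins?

Nguyen

Ballots ranking Nguyen above Park: 2+7+3 = 12.
Ballots ranking Park above Nguyen: 10.
Nguyen wins the head-to-head, 12–10.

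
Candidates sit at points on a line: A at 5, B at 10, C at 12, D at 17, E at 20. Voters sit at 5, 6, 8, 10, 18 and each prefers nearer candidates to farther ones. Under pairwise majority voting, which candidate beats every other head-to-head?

B

With single-peaked preferences on a line, the Condorcet winner is the candidate closest to the median voter.
The median voter (position 8) is closest to B at 10.
Check: B vs C — voters closer to B: 4 of 5.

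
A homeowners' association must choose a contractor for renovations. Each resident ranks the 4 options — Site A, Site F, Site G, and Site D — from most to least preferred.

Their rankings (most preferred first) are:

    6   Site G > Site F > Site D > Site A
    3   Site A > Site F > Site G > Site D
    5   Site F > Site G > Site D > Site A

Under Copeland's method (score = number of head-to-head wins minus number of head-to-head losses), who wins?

Site F

Pairwise results:
  Site A vs Site F: Site F wins 11–3.
  Site A vs Site G: Site G wins 11–3.
  Site A vs Site D: Site D wins 11–3.
  Site F vs Site G: Site F wins 8–6.
  Site F vs Site D: Site F wins 14–0.
  Site G vs Site D: Site G wins 14–0.
Copeland scores (wins − losses):
  Site A: 0 − 3 = -3
  Site F: 3 − 0 = 3
  Site G: 2 − 1 = 1
  Site D: 1 − 2 = -1
Site F has the best Copeland score.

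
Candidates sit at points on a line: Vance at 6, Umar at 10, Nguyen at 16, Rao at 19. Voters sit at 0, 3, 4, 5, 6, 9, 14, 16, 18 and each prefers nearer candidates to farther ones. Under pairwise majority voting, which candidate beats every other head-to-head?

With single-peaked preferences on a line, the Condorcet winner is the candidate closest to the median voter.
The median voter (position 6) is closest to Vance at 6.
Check: Vance vs Umar — voters closer to Vance: 5 of 9.

Vance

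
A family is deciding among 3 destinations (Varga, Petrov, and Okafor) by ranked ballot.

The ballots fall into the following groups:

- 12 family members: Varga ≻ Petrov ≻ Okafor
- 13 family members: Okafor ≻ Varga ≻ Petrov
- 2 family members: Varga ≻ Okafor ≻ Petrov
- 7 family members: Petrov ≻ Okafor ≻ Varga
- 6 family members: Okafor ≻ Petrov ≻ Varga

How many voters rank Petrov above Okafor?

19

Ballots ranking Petrov above Okafor: 12+7 = 19.
Ballots ranking Okafor above Petrov: 13+2+6 = 21.
So 19 of 40 voters prefer Petrov to Okafor.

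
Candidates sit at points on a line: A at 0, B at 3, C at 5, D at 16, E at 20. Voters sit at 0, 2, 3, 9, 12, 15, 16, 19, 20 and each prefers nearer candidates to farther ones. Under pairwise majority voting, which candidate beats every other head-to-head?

With single-peaked preferences on a line, the Condorcet winner is the candidate closest to the median voter.
The median voter (position 12) is closest to D at 16.
Check: D vs E — voters closer to D: 7 of 9.

D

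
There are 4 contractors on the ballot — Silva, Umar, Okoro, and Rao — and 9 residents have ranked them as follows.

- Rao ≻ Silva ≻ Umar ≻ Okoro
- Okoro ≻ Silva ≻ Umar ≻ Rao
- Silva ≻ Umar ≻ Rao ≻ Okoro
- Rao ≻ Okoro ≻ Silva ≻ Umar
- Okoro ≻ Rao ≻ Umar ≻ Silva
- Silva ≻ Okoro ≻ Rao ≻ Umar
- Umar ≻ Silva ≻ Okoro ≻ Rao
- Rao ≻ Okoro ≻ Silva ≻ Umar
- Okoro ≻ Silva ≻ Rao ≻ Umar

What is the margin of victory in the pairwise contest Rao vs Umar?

3

Ballots ranking Rao above Umar: 6.
Ballots ranking Umar above Rao: 3.
Rao wins 6–3, a margin of 3.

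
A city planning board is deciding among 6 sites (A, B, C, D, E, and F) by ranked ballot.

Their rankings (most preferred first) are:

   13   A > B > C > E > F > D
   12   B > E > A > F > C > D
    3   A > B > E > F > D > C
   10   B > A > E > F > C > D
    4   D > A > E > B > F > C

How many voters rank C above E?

Ballots ranking C above E: 13.
Ballots ranking E above C: 12+3+10+4 = 29.
So 13 of 42 voters prefer C to E.

13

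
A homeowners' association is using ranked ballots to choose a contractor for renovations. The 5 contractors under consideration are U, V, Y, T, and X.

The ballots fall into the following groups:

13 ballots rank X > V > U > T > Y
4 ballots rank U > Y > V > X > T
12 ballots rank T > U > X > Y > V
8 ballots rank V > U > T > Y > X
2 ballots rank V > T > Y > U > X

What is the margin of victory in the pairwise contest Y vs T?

Ballots ranking Y above T: 4.
Ballots ranking T above Y: 13+12+8+2 = 35.
T wins 35–4, a margin of 31.

31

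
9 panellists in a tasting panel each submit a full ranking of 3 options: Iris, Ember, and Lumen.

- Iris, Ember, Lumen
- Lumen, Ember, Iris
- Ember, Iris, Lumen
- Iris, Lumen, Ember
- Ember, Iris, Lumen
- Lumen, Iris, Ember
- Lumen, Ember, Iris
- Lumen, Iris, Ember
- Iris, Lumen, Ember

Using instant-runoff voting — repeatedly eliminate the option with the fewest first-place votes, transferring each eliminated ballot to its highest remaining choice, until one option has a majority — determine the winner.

Round 1: Lumen 4, Iris 3, Ember 2. Ember has the fewest and is eliminated.
Round 2: Iris 5, Lumen 4. Iris has a majority.

Iris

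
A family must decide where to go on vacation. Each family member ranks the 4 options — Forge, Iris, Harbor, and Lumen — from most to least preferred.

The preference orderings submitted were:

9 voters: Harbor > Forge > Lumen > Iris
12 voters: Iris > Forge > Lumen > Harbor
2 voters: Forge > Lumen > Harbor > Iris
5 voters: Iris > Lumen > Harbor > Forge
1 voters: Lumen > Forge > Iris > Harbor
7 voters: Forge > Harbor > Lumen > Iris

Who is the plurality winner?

First-place vote totals:
  Forge: 9
  Iris: 17
  Harbor: 9
  Lumen: 1
Iris has the most first-place votes.

Iris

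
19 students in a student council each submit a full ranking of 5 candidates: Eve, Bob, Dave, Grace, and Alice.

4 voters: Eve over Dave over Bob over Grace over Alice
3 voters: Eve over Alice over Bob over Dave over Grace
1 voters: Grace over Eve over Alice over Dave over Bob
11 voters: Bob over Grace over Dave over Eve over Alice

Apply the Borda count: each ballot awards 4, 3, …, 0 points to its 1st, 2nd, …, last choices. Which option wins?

Bob

Borda scores:
  Eve: 4·4 + 3·4 + 3 + 11·1 = 42
  Bob: 4·2 + 3·2 + 0 + 11·4 = 58
  Dave: 4·3 + 3·1 + 1 + 11·2 = 38
  Grace: 4·1 + 3·0 + 4 + 11·3 = 41
  Alice: 4·0 + 3·3 + 2 + 11·0 = 11
Bob has the highest total.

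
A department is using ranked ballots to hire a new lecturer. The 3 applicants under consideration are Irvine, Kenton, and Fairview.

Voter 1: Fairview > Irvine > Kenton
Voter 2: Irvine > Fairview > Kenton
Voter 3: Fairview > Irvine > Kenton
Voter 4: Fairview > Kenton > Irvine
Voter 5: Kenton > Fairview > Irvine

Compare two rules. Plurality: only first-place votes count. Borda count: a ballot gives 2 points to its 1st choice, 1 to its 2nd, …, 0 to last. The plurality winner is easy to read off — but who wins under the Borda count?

Plurality first-place counts: Irvine 1, Kenton 1, Fairview 3 → Fairview.
Borda totals: Irvine 4, Kenton 3, Fairview 8 → Fairview.

Fairview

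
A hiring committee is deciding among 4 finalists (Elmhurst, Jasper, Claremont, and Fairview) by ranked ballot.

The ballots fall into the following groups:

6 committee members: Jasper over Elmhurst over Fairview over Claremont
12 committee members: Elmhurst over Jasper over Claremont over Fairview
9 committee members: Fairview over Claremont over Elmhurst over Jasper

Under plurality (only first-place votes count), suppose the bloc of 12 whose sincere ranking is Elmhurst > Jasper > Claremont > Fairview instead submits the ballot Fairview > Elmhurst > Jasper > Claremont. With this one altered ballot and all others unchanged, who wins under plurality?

Fairview

First-place totals with the altered ballot: Elmhurst 0, Jasper 6, Claremont 0, Fairview 21.
The switch changes the winner from Elmhurst to Fairview.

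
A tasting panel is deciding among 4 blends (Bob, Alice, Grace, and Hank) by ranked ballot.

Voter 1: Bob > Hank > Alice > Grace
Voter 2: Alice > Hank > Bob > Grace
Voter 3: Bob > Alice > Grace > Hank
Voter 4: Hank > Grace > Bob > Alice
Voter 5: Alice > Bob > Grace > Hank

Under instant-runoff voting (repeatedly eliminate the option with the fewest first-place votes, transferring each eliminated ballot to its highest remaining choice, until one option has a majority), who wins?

Bob

Round 1: Bob 2, Alice 2, Hank 1, Grace 0. Grace has the fewest and is eliminated.
Round 2: Bob 2, Alice 2, Hank 1. Hank has the fewest and is eliminated.
Round 3: Bob 3, Alice 2. Bob has a majority.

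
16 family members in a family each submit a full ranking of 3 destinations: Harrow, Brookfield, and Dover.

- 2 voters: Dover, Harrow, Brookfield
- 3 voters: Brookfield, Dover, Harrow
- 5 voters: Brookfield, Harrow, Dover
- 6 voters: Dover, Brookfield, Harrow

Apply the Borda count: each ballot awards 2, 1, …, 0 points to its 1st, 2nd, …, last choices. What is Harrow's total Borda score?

Borda scores:
  Harrow: 2·1 + 3·0 + 5·1 + 6·0 = 7
  Brookfield: 2·0 + 3·2 + 5·2 + 6·1 = 22
  Dover: 2·2 + 3·1 + 5·0 + 6·2 = 19

7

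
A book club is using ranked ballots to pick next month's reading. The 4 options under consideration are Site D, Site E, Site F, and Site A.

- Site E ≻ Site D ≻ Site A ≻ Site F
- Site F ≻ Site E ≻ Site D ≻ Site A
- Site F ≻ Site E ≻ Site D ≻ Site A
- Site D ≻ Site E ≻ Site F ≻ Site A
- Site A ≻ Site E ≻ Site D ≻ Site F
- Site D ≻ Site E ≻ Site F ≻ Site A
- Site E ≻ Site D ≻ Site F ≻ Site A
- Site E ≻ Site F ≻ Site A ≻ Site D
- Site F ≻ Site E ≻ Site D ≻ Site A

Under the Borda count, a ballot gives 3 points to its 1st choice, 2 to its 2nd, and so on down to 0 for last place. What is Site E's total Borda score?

Borda scores:
  Site D: 2 + 1 + 1 + 3 + 1 + 3 + 2 + 0 + 1 = 14
  Site E: 3 + 2 + 2 + 2 + 2 + 2 + 3 + 3 + 2 = 21
  Site F: 0 + 3 + 3 + 1 + 0 + 1 + 1 + 2 + 3 = 14
  Site A: 1 + 0 + 0 + 0 + 3 + 0 + 0 + 1 + 0 = 5

21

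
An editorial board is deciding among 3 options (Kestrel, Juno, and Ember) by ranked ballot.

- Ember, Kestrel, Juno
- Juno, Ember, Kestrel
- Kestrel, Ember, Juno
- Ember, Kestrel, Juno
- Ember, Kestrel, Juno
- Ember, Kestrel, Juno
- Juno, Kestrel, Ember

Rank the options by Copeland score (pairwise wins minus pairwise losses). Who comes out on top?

Pairwise results:
  Kestrel vs Juno: Kestrel wins 5–2.
  Kestrel vs Ember: Ember wins 5–2.
  Juno vs Ember: Ember wins 5–2.
Copeland scores (wins − losses):
  Kestrel: 1 − 1 = 0
  Juno: 0 − 2 = -2
  Ember: 2 − 0 = 2
Ember has the best Copeland score.

Ember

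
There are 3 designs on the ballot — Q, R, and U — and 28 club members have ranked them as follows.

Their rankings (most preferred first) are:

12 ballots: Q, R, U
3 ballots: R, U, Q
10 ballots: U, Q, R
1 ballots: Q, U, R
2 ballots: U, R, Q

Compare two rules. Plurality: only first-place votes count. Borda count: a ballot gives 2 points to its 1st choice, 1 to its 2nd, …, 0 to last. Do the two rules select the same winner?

Yes

Plurality first-place counts: Q 13, R 3, U 12 → Q.
Borda totals: Q 36, R 20, U 28 → Q.
The two rules agree on Q.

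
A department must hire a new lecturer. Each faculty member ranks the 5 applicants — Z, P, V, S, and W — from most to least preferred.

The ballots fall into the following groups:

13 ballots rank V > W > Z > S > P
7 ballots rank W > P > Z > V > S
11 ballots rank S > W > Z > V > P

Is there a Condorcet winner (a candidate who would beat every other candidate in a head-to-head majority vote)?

Yes

Head-to-head results (31 voters total):
Z vs P: Z wins 24–7.
Z vs V: Z wins 18–13.
Z vs S: Z wins 20–11.
Z vs W: W wins 31–0.
P vs V: V wins 24–7.
P vs S: S wins 24–7.
P vs W: W wins 31–0.
V vs S: V wins 20–11.
V vs W: W wins 18–13.
S vs W: W wins 20–11.
W beats each rival — Z (31–0), P (31–0), V (18–13), S (20–11) — so W is the Condorcet winner.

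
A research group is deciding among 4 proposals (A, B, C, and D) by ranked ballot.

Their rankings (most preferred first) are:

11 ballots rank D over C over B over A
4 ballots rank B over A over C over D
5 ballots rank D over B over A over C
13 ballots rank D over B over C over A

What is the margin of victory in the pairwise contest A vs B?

33

Ballots ranking A above B: 0.
Ballots ranking B above A: 11+4+5+13 = 33.
B wins 33–0, a margin of 33.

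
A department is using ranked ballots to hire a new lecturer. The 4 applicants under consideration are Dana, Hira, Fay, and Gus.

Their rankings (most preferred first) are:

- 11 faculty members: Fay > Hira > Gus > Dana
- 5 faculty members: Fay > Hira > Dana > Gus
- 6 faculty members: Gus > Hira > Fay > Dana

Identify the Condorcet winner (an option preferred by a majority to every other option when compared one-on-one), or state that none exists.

Fay

Head-to-head results (22 voters total):
Dana vs Hira: Hira wins 22–0.
Dana vs Fay: Fay wins 22–0.
Dana vs Gus: Gus wins 17–5.
Hira vs Fay: Fay wins 16–6.
Hira vs Gus: Hira wins 16–6.
Fay vs Gus: Fay wins 16–6.
Fay beats each rival — Dana (22–0), Hira (16–6), Gus (16–6) — so Fay is the Condorcet winner.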